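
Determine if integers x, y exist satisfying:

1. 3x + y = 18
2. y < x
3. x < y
No

A contradictory subset is {y < x, x < y}. No integer assignment can satisfy these jointly:

  - y < x: bounds one variable relative to another variable
  - x < y: bounds one variable relative to another variable

Direct contradiction: x > y and y > x cannot both hold.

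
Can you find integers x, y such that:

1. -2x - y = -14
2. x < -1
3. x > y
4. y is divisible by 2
No

A contradictory subset is {-2x - y = -14, x < -1, x > y}. No integer assignment can satisfy these jointly:

  - -2x - y = -14: is a linear equation tying the variables together
  - x < -1: bounds one variable relative to a constant
  - x > y: bounds one variable relative to another variable

Propagating the comparison: y < x and x ≤ -2 give y ≤ -3. Range argument: with x ∈ [−∞, -2], y ∈ [−∞, -3], the left side of the equation is at least 7, but the right side is -14 < 7. No integer solution exists.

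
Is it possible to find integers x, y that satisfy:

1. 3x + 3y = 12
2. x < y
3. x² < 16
Yes

Take x = 1, y = 3. Substituting into each constraint:
  (1) 3(1) + 3(3) = 12 ✓
  (2) 1 < 3 ✓
  (3) x² = (1)² = 1, and 1 < 16 ✓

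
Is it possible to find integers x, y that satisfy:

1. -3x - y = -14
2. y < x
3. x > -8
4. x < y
No

A contradictory subset is {y < x, x < y}. No integer assignment can satisfy these jointly:

  - y < x: bounds one variable relative to another variable
  - x < y: bounds one variable relative to another variable

Direct contradiction: x > y and y > x cannot both hold.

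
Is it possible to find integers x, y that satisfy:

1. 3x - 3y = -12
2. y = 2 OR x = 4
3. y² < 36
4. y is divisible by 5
No

A contradictory subset is {3x - 3y = -12, y = 2 OR x = 4, y is divisible by 5}. No integer assignment can satisfy these jointly:

  - 3x - 3y = -12: is a linear equation tying the variables together
  - y = 2 OR x = 4: forces a choice: either y = 2 or x = 4
  - y is divisible by 5: restricts y to multiples of 5

Split on the disjunction (y = 2 OR x = 4):
  • If y = 2: this contradicts the divisibility constraint — 2 is not a multiple of 5.
  • If x = 4: with x = 4, writing y = 5y', every remaining term of the linear equation is divisible by 15, so the left side is ≡ 0 (mod 15); but the right side -24 ≡ 6 (mod 15). No integers can satisfy it.
Both branches are infeasible, so the system has no integer solution.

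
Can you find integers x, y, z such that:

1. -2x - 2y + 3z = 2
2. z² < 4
Yes

Take x = -1, y = 0, z = 0. Substituting into each constraint:
  (1) -2(-1) - 2(0) + 3(0) = 2 ✓
  (2) z² = (0)² = 0, and 0 < 4 ✓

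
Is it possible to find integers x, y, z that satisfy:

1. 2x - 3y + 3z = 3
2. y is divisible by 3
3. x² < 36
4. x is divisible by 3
Yes

Take x = 0, y = 0, z = 1. Substituting into each constraint:
  (1) 2(0) - 3(0) + 3(1) = 3 ✓
  (2) 0 = 3 × 0, remainder 0 ✓
  (3) x² = (0)² = 0, and 0 < 36 ✓
  (4) 0 = 3 × 0, remainder 0 ✓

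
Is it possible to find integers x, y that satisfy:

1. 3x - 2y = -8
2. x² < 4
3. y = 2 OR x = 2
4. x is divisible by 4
No

A contradictory subset is {3x - 2y = -8, x² < 4, y = 2 OR x = 2}. No integer assignment can satisfy these jointly:

  - 3x - 2y = -8: is a linear equation tying the variables together
  - x² < 4: restricts x to |x| ≤ 1
  - y = 2 OR x = 2: forces a choice: either y = 2 or x = 2

Split on the disjunction (y = 2 OR x = 2):
  • If y = 2: with y = 2, every remaining term of the linear equation is divisible by 3, so the left side is ≡ 0 (mod 3); but the right side -4 ≡ 2 (mod 3). No integers can satisfy it.
  • If x = 2: this contradicts x² < 4, which requires |x| ≤ 1.
Both branches are infeasible, so the system has no integer solution.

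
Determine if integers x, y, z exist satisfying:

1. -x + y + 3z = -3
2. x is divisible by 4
Yes

Take x = 0, y = 0, z = -1. Substituting into each constraint:
  (1) 0 + 0 + 3(-1) = -3 ✓
  (2) 0 = 4 × 0, remainder 0 ✓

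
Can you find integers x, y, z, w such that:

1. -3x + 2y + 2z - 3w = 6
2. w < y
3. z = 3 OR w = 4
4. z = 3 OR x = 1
Yes

Take x = 1, y = 0, z = 3, w = -1. Substituting into each constraint:
  (1) -3(1) + 2(0) + 2(3) - 3(-1) = 6 ✓
  (2) -1 < 0 ✓
  (3) z = 3, target 3 ✓ (first branch holds)
  (4) z = 3, target 3 ✓ (first branch holds)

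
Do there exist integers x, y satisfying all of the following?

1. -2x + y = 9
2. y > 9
Yes

Take x = 1, y = 11. Substituting into each constraint:
  (1) -2(1) + 11 = 9 ✓
  (2) 11 > 9 ✓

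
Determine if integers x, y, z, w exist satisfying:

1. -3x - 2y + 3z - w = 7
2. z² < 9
Yes

Take x = 0, y = 0, z = 0, w = -7. Substituting into each constraint:
  (1) -3(0) - 2(0) + 3(0) + 7 = 7 ✓
  (2) z² = (0)² = 0, and 0 < 9 ✓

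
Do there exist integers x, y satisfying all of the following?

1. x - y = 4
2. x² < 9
Yes

Take x = 0, y = -4. Substituting into each constraint:
  (1) 0 + 4 = 4 ✓
  (2) x² = (0)² = 0, and 0 < 9 ✓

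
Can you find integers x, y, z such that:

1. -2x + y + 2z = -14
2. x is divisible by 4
Yes

Take x = 0, y = 0, z = -7. Substituting into each constraint:
  (1) -2(0) + 0 + 2(-7) = -14 ✓
  (2) 0 = 4 × 0, remainder 0 ✓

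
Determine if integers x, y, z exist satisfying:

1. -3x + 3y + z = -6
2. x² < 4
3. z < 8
Yes

Take x = 0, y = 0, z = -6. Substituting into each constraint:
  (1) -3(0) + 3(0) + (-6) = -6 ✓
  (2) x² = (0)² = 0, and 0 < 4 ✓
  (3) -6 < 8 ✓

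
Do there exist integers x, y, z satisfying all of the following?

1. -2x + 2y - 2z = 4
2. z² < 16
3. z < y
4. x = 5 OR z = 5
Yes

Take x = 5, y = 7, z = 0. Substituting into each constraint:
  (1) -2(5) + 2(7) - 2(0) = 4 ✓
  (2) z² = (0)² = 0, and 0 < 16 ✓
  (3) 0 < 7 ✓
  (4) x = 5, target 5 ✓ (first branch holds)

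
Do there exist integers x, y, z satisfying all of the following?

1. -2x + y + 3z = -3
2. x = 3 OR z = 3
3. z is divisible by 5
Yes

Take x = 3, y = 3, z = 0. Substituting into each constraint:
  (1) -2(3) + 3 + 3(0) = -3 ✓
  (2) x = 3, target 3 ✓ (first branch holds)
  (3) 0 = 5 × 0, remainder 0 ✓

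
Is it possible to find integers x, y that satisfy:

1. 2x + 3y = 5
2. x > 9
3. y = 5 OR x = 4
No

The full constraint system is jointly infeasible over the integers. Each constraint and what it forces:

  - 2x + 3y = 5: is a linear equation tying the variables together
  - x > 9: bounds one variable relative to a constant
  - y = 5 OR x = 4: forces a choice: either y = 5 or x = 4

Split on the disjunction (y = 5 OR x = 4):
  • If y = 5: the equation forces x = -5, which contradicts the bound x ≥ 10.
  • If x = 4: this contradicts the bound x ≥ 10.
Both branches are infeasible, so the system has no integer solution.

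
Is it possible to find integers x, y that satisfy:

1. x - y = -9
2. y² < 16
Yes

Take x = -9, y = 0. Substituting into each constraint:
  (1) (-9) + 0 = -9 ✓
  (2) y² = (0)² = 0, and 0 < 16 ✓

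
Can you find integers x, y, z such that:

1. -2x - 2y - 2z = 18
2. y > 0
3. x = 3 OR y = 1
Yes

Take x = 0, y = 1, z = -10. Substituting into each constraint:
  (1) -2(0) - 2(1) - 2(-10) = 18 ✓
  (2) 1 > 0 ✓
  (3) y = 1, target 1 ✓ (second branch holds)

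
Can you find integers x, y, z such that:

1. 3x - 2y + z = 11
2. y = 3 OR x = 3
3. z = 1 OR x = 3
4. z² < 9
Yes

Take x = 3, y = 0, z = 2. Substituting into each constraint:
  (1) 3(3) - 2(0) + 2 = 11 ✓
  (2) x = 3, target 3 ✓ (second branch holds)
  (3) x = 3, target 3 ✓ (second branch holds)
  (4) z² = (2)² = 4, and 4 < 9 ✓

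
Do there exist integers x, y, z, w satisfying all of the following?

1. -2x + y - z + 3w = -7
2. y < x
Yes

Take x = 0, y = -1, z = 6, w = 0. Substituting into each constraint:
  (1) -2(0) + (-1) + (-6) + 3(0) = -7 ✓
  (2) -1 < 0 ✓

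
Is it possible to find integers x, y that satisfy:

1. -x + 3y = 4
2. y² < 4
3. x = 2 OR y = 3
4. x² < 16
No

A contradictory subset is {-x + 3y = 4, y² < 4, x = 2 OR y = 3}. No integer assignment can satisfy these jointly:

  - -x + 3y = 4: is a linear equation tying the variables together
  - y² < 4: restricts y to |y| ≤ 1
  - x = 2 OR y = 3: forces a choice: either x = 2 or y = 3

Split on the disjunction (x = 2 OR y = 3):
  • If x = 2: the equation forces y = 2, but y² < 4 requires |y| ≤ 1.
  • If y = 3: this contradicts y² < 4, which requires |y| ≤ 1.
Both branches are infeasible, so the system has no integer solution.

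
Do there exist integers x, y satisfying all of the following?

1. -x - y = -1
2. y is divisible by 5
Yes

Take x = 1, y = 0. Substituting into each constraint:
  (1) (-1) + 0 = -1 ✓
  (2) 0 = 5 × 0, remainder 0 ✓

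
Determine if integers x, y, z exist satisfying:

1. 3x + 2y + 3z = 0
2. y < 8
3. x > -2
Yes

Take x = 0, y = 0, z = 0. Substituting into each constraint:
  (1) 3(0) + 2(0) + 3(0) = 0 ✓
  (2) 0 < 8 ✓
  (3) 0 > -2 ✓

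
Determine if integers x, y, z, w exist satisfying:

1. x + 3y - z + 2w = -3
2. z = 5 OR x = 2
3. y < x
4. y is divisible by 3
Yes

Take x = 2, y = 0, z = 1, w = -2. Substituting into each constraint:
  (1) 2 + 3(0) + (-1) + 2(-2) = -3 ✓
  (2) x = 2, target 2 ✓ (second branch holds)
  (3) 0 < 2 ✓
  (4) 0 = 3 × 0, remainder 0 ✓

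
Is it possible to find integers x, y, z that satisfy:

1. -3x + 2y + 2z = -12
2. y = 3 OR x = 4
Yes

Take x = 4, y = 0, z = 0. Substituting into each constraint:
  (1) -3(4) + 2(0) + 2(0) = -12 ✓
  (2) x = 4, target 4 ✓ (second branch holds)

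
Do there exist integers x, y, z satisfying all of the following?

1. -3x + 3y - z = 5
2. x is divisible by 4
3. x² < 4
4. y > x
Yes

Take x = 0, y = 1, z = -2. Substituting into each constraint:
  (1) -3(0) + 3(1) + 2 = 5 ✓
  (2) 0 = 4 × 0, remainder 0 ✓
  (3) x² = (0)² = 0, and 0 < 4 ✓
  (4) 1 > 0 ✓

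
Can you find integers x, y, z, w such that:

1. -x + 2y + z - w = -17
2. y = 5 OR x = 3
Yes

Take x = 2, y = 5, z = 0, w = 25. Substituting into each constraint:
  (1) (-2) + 2(5) + 0 + (-25) = -17 ✓
  (2) y = 5, target 5 ✓ (first branch holds)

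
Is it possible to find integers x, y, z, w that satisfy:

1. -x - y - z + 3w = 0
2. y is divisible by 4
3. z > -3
Yes

Take x = 0, y = 0, z = 0, w = 0. Substituting into each constraint:
  (1) 0 + 0 + 0 + 3(0) = 0 ✓
  (2) 0 = 4 × 0, remainder 0 ✓
  (3) 0 > -3 ✓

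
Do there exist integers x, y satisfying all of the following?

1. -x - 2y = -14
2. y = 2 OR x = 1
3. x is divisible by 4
No

The full constraint system is jointly infeasible over the integers. Each constraint and what it forces:

  - -x - 2y = -14: is a linear equation tying the variables together
  - y = 2 OR x = 1: forces a choice: either y = 2 or x = 1
  - x is divisible by 4: restricts x to multiples of 4

Split on the disjunction (y = 2 OR x = 1):
  • If y = 2: with y = 2, writing x = 4x', every remaining term of the linear equation is divisible by 4, so the left side is ≡ 0 (mod 4); but the right side -10 ≡ 2 (mod 4). No integers can satisfy it.
  • If x = 1: this contradicts the divisibility constraint — 1 is not a multiple of 4.
Both branches are infeasible, so the system has no integer solution.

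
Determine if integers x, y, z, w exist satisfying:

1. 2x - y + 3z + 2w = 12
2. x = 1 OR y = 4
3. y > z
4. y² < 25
Yes

Take x = 5, y = 4, z = 2, w = 0. Substituting into each constraint:
  (1) 2(5) + (-4) + 3(2) + 2(0) = 12 ✓
  (2) y = 4, target 4 ✓ (second branch holds)
  (3) 4 > 2 ✓
  (4) y² = (4)² = 16, and 16 < 25 ✓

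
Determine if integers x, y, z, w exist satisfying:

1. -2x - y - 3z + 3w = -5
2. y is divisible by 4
Yes

Take x = 1, y = 0, z = 1, w = 0. Substituting into each constraint:
  (1) -2(1) + 0 - 3(1) + 3(0) = -5 ✓
  (2) 0 = 4 × 0, remainder 0 ✓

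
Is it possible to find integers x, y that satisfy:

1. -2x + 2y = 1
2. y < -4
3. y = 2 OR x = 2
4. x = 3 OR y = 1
No

Even the single constraint (-2x + 2y = 1) is infeasible over the integers.

  - -2x + 2y = 1: every term on the left is divisible by 2, so the LHS ≡ 0 (mod 2), but the RHS 1 is not — no integer solution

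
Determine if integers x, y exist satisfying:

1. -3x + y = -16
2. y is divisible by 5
Yes

Take x = 2, y = -10. Substituting into each constraint:
  (1) -3(2) + (-10) = -16 ✓
  (2) -10 = 5 × -2, remainder 0 ✓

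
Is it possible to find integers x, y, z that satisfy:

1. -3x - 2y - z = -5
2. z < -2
Yes

Take x = 2, y = 1, z = -3. Substituting into each constraint:
  (1) -3(2) - 2(1) + 3 = -5 ✓
  (2) -3 < -2 ✓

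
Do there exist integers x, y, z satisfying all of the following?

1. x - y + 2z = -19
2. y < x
Yes

Take x = 0, y = -1, z = -10. Substituting into each constraint:
  (1) 0 + 1 + 2(-10) = -19 ✓
  (2) -1 < 0 ✓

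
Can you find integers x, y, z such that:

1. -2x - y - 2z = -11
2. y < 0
Yes

Take x = 0, y = -1, z = 6. Substituting into each constraint:
  (1) -2(0) + 1 - 2(6) = -11 ✓
  (2) -1 < 0 ✓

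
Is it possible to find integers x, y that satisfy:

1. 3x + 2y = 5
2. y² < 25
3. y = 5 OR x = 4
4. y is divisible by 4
No

A contradictory subset is {3x + 2y = 5, y² < 25, y = 5 OR x = 4}. No integer assignment can satisfy these jointly:

  - 3x + 2y = 5: is a linear equation tying the variables together
  - y² < 25: restricts y to |y| ≤ 4
  - y = 5 OR x = 4: forces a choice: either y = 5 or x = 4

Split on the disjunction (y = 5 OR x = 4):
  • If y = 5: this contradicts y² < 25, which requires |y| ≤ 4.
  • If x = 4: with x = 4, every remaining term of the linear equation is divisible by 2, so the left side is ≡ 0 (mod 2); but the right side -7 ≡ 1 (mod 2). No integers can satisfy it.
Both branches are infeasible, so the system has no integer solution.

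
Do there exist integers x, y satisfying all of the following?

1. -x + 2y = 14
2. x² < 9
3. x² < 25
Yes

Take x = 0, y = 7. Substituting into each constraint:
  (1) 0 + 2(7) = 14 ✓
  (2) x² = (0)² = 0, and 0 < 9 ✓
  (3) x² = (0)² = 0, and 0 < 25 ✓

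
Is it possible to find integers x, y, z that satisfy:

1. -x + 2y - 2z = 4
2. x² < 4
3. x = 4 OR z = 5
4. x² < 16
Yes

Take x = 0, y = 7, z = 5. Substituting into each constraint:
  (1) 0 + 2(7) - 2(5) = 4 ✓
  (2) x² = (0)² = 0, and 0 < 4 ✓
  (3) z = 5, target 5 ✓ (second branch holds)
  (4) x² = (0)² = 0, and 0 < 16 ✓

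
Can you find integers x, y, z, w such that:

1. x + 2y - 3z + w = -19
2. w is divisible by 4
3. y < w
Yes

Take x = -17, y = -1, z = 0, w = 0. Substituting into each constraint:
  (1) (-17) + 2(-1) - 3(0) + 0 = -19 ✓
  (2) 0 = 4 × 0, remainder 0 ✓
  (3) -1 < 0 ✓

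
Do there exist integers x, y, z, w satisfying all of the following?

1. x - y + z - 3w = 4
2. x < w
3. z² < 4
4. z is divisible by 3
Yes

Take x = 0, y = -7, z = 0, w = 1. Substituting into each constraint:
  (1) 0 + 7 + 0 - 3(1) = 4 ✓
  (2) 0 < 1 ✓
  (3) z² = (0)² = 0, and 0 < 4 ✓
  (4) 0 = 3 × 0, remainder 0 ✓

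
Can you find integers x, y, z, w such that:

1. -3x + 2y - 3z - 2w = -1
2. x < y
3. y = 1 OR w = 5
Yes

Take x = -1, y = 0, z = -2, w = 5. Substituting into each constraint:
  (1) -3(-1) + 2(0) - 3(-2) - 2(5) = -1 ✓
  (2) -1 < 0 ✓
  (3) w = 5, target 5 ✓ (second branch holds)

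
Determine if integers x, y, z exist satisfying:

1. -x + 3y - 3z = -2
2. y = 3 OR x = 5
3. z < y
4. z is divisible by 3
Yes

Take x = 11, y = 3, z = 0. Substituting into each constraint:
  (1) (-11) + 3(3) - 3(0) = -2 ✓
  (2) y = 3, target 3 ✓ (first branch holds)
  (3) 0 < 3 ✓
  (4) 0 = 3 × 0, remainder 0 ✓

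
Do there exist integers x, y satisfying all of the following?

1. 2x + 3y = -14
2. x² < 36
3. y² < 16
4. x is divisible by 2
Yes

Take x = -4, y = -2. Substituting into each constraint:
  (1) 2(-4) + 3(-2) = -14 ✓
  (2) x² = (-4)² = 16, and 16 < 36 ✓
  (3) y² = (-2)² = 4, and 4 < 16 ✓
  (4) -4 = 2 × -2, remainder 0 ✓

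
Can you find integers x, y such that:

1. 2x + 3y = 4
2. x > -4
Yes

Take x = 2, y = 0. Substituting into each constraint:
  (1) 2(2) + 3(0) = 4 ✓
  (2) 2 > -4 ✓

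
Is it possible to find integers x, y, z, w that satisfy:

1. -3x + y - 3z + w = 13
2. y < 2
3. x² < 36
Yes

Take x = 0, y = 0, z = -4, w = 1. Substituting into each constraint:
  (1) -3(0) + 0 - 3(-4) + 1 = 13 ✓
  (2) 0 < 2 ✓
  (3) x² = (0)² = 0, and 0 < 36 ✓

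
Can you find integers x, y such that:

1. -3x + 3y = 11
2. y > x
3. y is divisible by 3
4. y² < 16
No

Even the single constraint (-3x + 3y = 11) is infeasible over the integers.

  - -3x + 3y = 11: every term on the left is divisible by 3, so the LHS ≡ 0 (mod 3), but the RHS 11 is not — no integer solution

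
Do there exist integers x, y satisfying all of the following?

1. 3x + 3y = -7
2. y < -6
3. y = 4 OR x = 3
No

Even the single constraint (3x + 3y = -7) is infeasible over the integers.

  - 3x + 3y = -7: every term on the left is divisible by 3, so the LHS ≡ 0 (mod 3), but the RHS -7 is not — no integer solution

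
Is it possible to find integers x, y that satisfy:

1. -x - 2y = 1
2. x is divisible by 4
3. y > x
No

A contradictory subset is {-x - 2y = 1, x is divisible by 4}. No integer assignment can satisfy these jointly:

  - -x - 2y = 1: is a linear equation tying the variables together
  - x is divisible by 4: restricts x to multiples of 4

Modular obstruction: writing x = 4x', every remaining term of the linear equation is divisible by 2, so the left side is ≡ 0 (mod 2); but the right side 1 ≡ 1 (mod 2). No integers can satisfy it.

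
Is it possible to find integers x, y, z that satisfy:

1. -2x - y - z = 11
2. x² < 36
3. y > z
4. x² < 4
Yes

Take x = 0, y = -5, z = -6. Substituting into each constraint:
  (1) -2(0) + 5 + 6 = 11 ✓
  (2) x² = (0)² = 0, and 0 < 36 ✓
  (3) -5 > -6 ✓
  (4) x² = (0)² = 0, and 0 < 4 ✓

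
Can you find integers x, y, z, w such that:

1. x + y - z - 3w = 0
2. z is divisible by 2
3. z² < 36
Yes

Take x = 0, y = 0, z = 0, w = 0. Substituting into each constraint:
  (1) 0 + 0 + 0 - 3(0) = 0 ✓
  (2) 0 = 2 × 0, remainder 0 ✓
  (3) z² = (0)² = 0, and 0 < 36 ✓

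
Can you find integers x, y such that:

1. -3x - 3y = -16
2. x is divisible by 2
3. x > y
No

Even the single constraint (-3x - 3y = -16) is infeasible over the integers.

  - -3x - 3y = -16: every term on the left is divisible by 3, so the LHS ≡ 0 (mod 3), but the RHS -16 is not — no integer solution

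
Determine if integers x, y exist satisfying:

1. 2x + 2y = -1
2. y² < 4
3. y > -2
No

Even the single constraint (2x + 2y = -1) is infeasible over the integers.

  - 2x + 2y = -1: every term on the left is divisible by 2, so the LHS ≡ 0 (mod 2), but the RHS -1 is not — no integer solution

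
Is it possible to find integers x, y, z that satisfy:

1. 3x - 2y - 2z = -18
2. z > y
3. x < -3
Yes

Take x = -4, y = 1, z = 2. Substituting into each constraint:
  (1) 3(-4) - 2(1) - 2(2) = -18 ✓
  (2) 2 > 1 ✓
  (3) -4 < -3 ✓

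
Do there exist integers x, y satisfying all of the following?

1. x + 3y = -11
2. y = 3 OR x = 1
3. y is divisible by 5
No

The full constraint system is jointly infeasible over the integers. Each constraint and what it forces:

  - x + 3y = -11: is a linear equation tying the variables together
  - y = 3 OR x = 1: forces a choice: either y = 3 or x = 1
  - y is divisible by 5: restricts y to multiples of 5

Split on the disjunction (y = 3 OR x = 1):
  • If y = 3: this contradicts the divisibility constraint — 3 is not a multiple of 5.
  • If x = 1: with x = 1, writing y = 5y', every remaining term of the linear equation is divisible by 15, so the left side is ≡ 0 (mod 15); but the right side -12 ≡ 3 (mod 15). No integers can satisfy it.
Both branches are infeasible, so the system has no integer solution.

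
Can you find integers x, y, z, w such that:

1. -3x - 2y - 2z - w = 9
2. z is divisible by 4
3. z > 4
Yes

Take x = 1, y = -14, z = 8, w = 0. Substituting into each constraint:
  (1) -3(1) - 2(-14) - 2(8) + 0 = 9 ✓
  (2) 8 = 4 × 2, remainder 0 ✓
  (3) 8 > 4 ✓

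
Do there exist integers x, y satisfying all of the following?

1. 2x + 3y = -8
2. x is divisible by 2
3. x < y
Yes

Take x = -4, y = 0. Substituting into each constraint:
  (1) 2(-4) + 3(0) = -8 ✓
  (2) -4 = 2 × -2, remainder 0 ✓
  (3) -4 < 0 ✓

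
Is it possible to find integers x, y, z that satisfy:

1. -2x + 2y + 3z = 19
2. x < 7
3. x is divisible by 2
Yes

Take x = 0, y = 8, z = 1. Substituting into each constraint:
  (1) -2(0) + 2(8) + 3(1) = 19 ✓
  (2) 0 < 7 ✓
  (3) 0 = 2 × 0, remainder 0 ✓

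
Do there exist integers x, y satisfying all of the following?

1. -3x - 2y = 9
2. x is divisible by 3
Yes

Take x = -9, y = 9. Substituting into each constraint:
  (1) -3(-9) - 2(9) = 9 ✓
  (2) -9 = 3 × -3, remainder 0 ✓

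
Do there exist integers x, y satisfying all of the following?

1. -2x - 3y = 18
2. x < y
Yes

Take x = -6, y = -2. Substituting into each constraint:
  (1) -2(-6) - 3(-2) = 18 ✓
  (2) -6 < -2 ✓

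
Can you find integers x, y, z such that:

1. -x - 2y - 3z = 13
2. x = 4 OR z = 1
Yes

Take x = 4, y = 2, z = -7. Substituting into each constraint:
  (1) (-4) - 2(2) - 3(-7) = 13 ✓
  (2) x = 4, target 4 ✓ (first branch holds)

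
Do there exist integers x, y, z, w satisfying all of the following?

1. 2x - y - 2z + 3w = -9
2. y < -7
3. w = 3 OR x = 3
Yes

Take x = 3, y = -9, z = 12, w = 0. Substituting into each constraint:
  (1) 2(3) + 9 - 2(12) + 3(0) = -9 ✓
  (2) -9 < -7 ✓
  (3) x = 3, target 3 ✓ (second branch holds)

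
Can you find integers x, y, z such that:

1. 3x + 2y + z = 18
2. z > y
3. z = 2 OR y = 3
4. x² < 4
Yes

Take x = -1, y = 3, z = 15. Substituting into each constraint:
  (1) 3(-1) + 2(3) + 15 = 18 ✓
  (2) 15 > 3 ✓
  (3) y = 3, target 3 ✓ (second branch holds)
  (4) x² = (-1)² = 1, and 1 < 4 ✓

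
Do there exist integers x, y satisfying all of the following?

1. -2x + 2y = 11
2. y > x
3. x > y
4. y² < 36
No

Even the single constraint (-2x + 2y = 11) is infeasible over the integers.

  - -2x + 2y = 11: every term on the left is divisible by 2, so the LHS ≡ 0 (mod 2), but the RHS 11 is not — no integer solution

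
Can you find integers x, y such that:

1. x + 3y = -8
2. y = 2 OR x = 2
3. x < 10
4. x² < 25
No

A contradictory subset is {x + 3y = -8, y = 2 OR x = 2, x² < 25}. No integer assignment can satisfy these jointly:

  - x + 3y = -8: is a linear equation tying the variables together
  - y = 2 OR x = 2: forces a choice: either y = 2 or x = 2
  - x² < 25: restricts x to |x| ≤ 4

Split on the disjunction (y = 2 OR x = 2):
  • If y = 2: the equation forces x = -14, but x² < 25 requires |x| ≤ 4.
  • If x = 2: with x = 2, every remaining term of the linear equation is divisible by 3, so the left side is ≡ 0 (mod 3); but the right side -10 ≡ 2 (mod 3). No integers can satisfy it.
Both branches are infeasible, so the system has no integer solution.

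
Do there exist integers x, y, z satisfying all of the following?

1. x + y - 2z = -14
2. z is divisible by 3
Yes

Take x = 0, y = -14, z = 0. Substituting into each constraint:
  (1) 0 + (-14) - 2(0) = -14 ✓
  (2) 0 = 3 × 0, remainder 0 ✓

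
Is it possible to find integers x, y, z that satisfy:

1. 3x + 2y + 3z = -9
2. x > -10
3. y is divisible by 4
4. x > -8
Yes

Take x = 0, y = 0, z = -3. Substituting into each constraint:
  (1) 3(0) + 2(0) + 3(-3) = -9 ✓
  (2) 0 > -10 ✓
  (3) 0 = 4 × 0, remainder 0 ✓
  (4) 0 > -8 ✓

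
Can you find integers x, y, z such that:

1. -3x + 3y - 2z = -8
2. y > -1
Yes

Take x = 0, y = 0, z = 4. Substituting into each constraint:
  (1) -3(0) + 3(0) - 2(4) = -8 ✓
  (2) 0 > -1 ✓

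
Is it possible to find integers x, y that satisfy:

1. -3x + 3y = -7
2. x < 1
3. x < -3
No

Even the single constraint (-3x + 3y = -7) is infeasible over the integers.

  - -3x + 3y = -7: every term on the left is divisible by 3, so the LHS ≡ 0 (mod 3), but the RHS -7 is not — no integer solution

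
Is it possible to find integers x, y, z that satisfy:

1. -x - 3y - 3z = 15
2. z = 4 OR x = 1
Yes

Take x = 0, y = -9, z = 4. Substituting into each constraint:
  (1) 0 - 3(-9) - 3(4) = 15 ✓
  (2) z = 4, target 4 ✓ (first branch holds)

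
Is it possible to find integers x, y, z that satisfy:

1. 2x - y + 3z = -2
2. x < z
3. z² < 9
Yes

Take x = 0, y = 5, z = 1. Substituting into each constraint:
  (1) 2(0) + (-5) + 3(1) = -2 ✓
  (2) 0 < 1 ✓
  (3) z² = (1)² = 1, and 1 < 9 ✓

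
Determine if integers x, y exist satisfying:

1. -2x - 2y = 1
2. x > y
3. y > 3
No

Even the single constraint (-2x - 2y = 1) is infeasible over the integers.

  - -2x - 2y = 1: every term on the left is divisible by 2, so the LHS ≡ 0 (mod 2), but the RHS 1 is not — no integer solution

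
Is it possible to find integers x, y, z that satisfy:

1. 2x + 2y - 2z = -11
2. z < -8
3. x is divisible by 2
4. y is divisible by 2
No

Even the single constraint (2x + 2y - 2z = -11) is infeasible over the integers.

  - 2x + 2y - 2z = -11: every term on the left is divisible by 2, so the LHS ≡ 0 (mod 2), but the RHS -11 is not — no integer solution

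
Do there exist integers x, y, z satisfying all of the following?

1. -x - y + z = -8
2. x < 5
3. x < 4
Yes

Take x = 0, y = 8, z = 0. Substituting into each constraint:
  (1) 0 + (-8) + 0 = -8 ✓
  (2) 0 < 5 ✓
  (3) 0 < 4 ✓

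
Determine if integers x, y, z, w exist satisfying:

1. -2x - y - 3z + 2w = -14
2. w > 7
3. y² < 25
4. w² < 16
No

A contradictory subset is {w > 7, w² < 16}. No integer assignment can satisfy these jointly:

  - w > 7: bounds one variable relative to a constant
  - w² < 16: restricts w to |w| ≤ 3

Direct contradiction: the bounds on w require w ≥ 8 and w ≤ 3 simultaneously, which is empty.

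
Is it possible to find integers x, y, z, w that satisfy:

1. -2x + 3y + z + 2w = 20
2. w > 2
Yes

Take x = 0, y = 0, z = 0, w = 10. Substituting into each constraint:
  (1) -2(0) + 3(0) + 0 + 2(10) = 20 ✓
  (2) 10 > 2 ✓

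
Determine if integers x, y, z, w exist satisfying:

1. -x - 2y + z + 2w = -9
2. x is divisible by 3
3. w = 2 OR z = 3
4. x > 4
Yes

Take x = 6, y = 0, z = 3, w = -3. Substituting into each constraint:
  (1) (-6) - 2(0) + 3 + 2(-3) = -9 ✓
  (2) 6 = 3 × 2, remainder 0 ✓
  (3) z = 3, target 3 ✓ (second branch holds)
  (4) 6 > 4 ✓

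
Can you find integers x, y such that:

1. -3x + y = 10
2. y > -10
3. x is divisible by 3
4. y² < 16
Yes

Take x = -3, y = 1. Substituting into each constraint:
  (1) -3(-3) + 1 = 10 ✓
  (2) 1 > -10 ✓
  (3) -3 = 3 × -1, remainder 0 ✓
  (4) y² = (1)² = 1, and 1 < 16 ✓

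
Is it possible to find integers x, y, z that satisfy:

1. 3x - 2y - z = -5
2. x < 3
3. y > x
Yes

Take x = 0, y = 1, z = 3. Substituting into each constraint:
  (1) 3(0) - 2(1) + (-3) = -5 ✓
  (2) 0 < 3 ✓
  (3) 1 > 0 ✓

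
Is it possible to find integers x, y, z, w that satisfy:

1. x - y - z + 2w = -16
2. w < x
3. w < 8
Yes

Take x = 0, y = 14, z = 0, w = -1. Substituting into each constraint:
  (1) 0 + (-14) + 0 + 2(-1) = -16 ✓
  (2) -1 < 0 ✓
  (3) -1 < 8 ✓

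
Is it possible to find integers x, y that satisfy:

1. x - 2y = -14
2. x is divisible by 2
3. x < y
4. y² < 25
Yes

Take x = -10, y = 2. Substituting into each constraint:
  (1) (-10) - 2(2) = -14 ✓
  (2) -10 = 2 × -5, remainder 0 ✓
  (3) -10 < 2 ✓
  (4) y² = (2)² = 4, and 4 < 25 ✓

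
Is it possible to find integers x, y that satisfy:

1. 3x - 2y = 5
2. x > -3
Yes

Take x = 1, y = -1. Substituting into each constraint:
  (1) 3(1) - 2(-1) = 5 ✓
  (2) 1 > -3 ✓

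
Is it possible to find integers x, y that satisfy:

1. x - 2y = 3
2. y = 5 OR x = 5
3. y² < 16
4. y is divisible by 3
No

The full constraint system is jointly infeasible over the integers. Each constraint and what it forces:

  - x - 2y = 3: is a linear equation tying the variables together
  - y = 5 OR x = 5: forces a choice: either y = 5 or x = 5
  - y² < 16: restricts y to |y| ≤ 3
  - y is divisible by 3: restricts y to multiples of 3

Split on the disjunction (y = 5 OR x = 5):
  • If y = 5: this contradicts the divisibility constraint — 5 is not a multiple of 3.
  • If x = 5: with x = 5, writing y = 3y', every remaining term of the linear equation is divisible by 6, so the left side is ≡ 0 (mod 6); but the right side -2 ≡ 4 (mod 6). No integers can satisfy it.
Both branches are infeasible, so the system has no integer solution.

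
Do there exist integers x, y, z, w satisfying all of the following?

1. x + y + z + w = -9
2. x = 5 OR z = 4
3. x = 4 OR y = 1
Yes

Take x = 4, y = 0, z = 4, w = -17. Substituting into each constraint:
  (1) 4 + 0 + 4 + (-17) = -9 ✓
  (2) z = 4, target 4 ✓ (second branch holds)
  (3) x = 4, target 4 ✓ (first branch holds)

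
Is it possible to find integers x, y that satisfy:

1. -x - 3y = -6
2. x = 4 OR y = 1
Yes

Take x = 3, y = 1. Substituting into each constraint:
  (1) (-3) - 3(1) = -6 ✓
  (2) y = 1, target 1 ✓ (second branch holds)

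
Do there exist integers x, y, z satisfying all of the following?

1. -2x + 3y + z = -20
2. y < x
Yes

Take x = 0, y = -1, z = -17. Substituting into each constraint:
  (1) -2(0) + 3(-1) + (-17) = -20 ✓
  (2) -1 < 0 ✓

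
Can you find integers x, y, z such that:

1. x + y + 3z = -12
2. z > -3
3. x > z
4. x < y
No

The full constraint system is jointly infeasible over the integers. Each constraint and what it forces:

  - x + y + 3z = -12: is a linear equation tying the variables together
  - z > -3: bounds one variable relative to a constant
  - x > z: bounds one variable relative to another variable
  - x < y: bounds one variable relative to another variable

Propagating the comparisons: x > z and z ≥ -2 give x ≥ -1; y > x and x ≥ -1 give y ≥ 0. Range argument: with x ∈ [-1, ∞], y ∈ [0, ∞], z ∈ [-2, ∞], the left side of the equation is at least -7, but the right side is -12 < -7. No integer solution exists.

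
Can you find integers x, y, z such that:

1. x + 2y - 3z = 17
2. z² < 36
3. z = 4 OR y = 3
Yes

Take x = 29, y = 0, z = 4. Substituting into each constraint:
  (1) 29 + 2(0) - 3(4) = 17 ✓
  (2) z² = (4)² = 16, and 16 < 36 ✓
  (3) z = 4, target 4 ✓ (first branch holds)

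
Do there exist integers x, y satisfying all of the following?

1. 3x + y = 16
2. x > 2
Yes

Take x = 3, y = 7. Substituting into each constraint:
  (1) 3(3) + 7 = 16 ✓
  (2) 3 > 2 ✓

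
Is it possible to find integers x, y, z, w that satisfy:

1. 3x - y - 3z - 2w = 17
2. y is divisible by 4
Yes

Take x = 0, y = 0, z = -7, w = 2. Substituting into each constraint:
  (1) 3(0) + 0 - 3(-7) - 2(2) = 17 ✓
  (2) 0 = 4 × 0, remainder 0 ✓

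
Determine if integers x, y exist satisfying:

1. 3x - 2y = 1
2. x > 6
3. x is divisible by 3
Yes

Take x = 9, y = 13. Substituting into each constraint:
  (1) 3(9) - 2(13) = 1 ✓
  (2) 9 > 6 ✓
  (3) 9 = 3 × 3, remainder 0 ✓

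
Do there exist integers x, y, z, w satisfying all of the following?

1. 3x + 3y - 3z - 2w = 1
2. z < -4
Yes

Take x = 0, y = 0, z = -5, w = 7. Substituting into each constraint:
  (1) 3(0) + 3(0) - 3(-5) - 2(7) = 1 ✓
  (2) -5 < -4 ✓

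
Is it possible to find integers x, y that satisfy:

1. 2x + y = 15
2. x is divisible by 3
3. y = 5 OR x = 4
No

The full constraint system is jointly infeasible over the integers. Each constraint and what it forces:

  - 2x + y = 15: is a linear equation tying the variables together
  - x is divisible by 3: restricts x to multiples of 3
  - y = 5 OR x = 4: forces a choice: either y = 5 or x = 4

Split on the disjunction (y = 5 OR x = 4):
  • If y = 5: with y = 5, writing x = 3x', every remaining term of the linear equation is divisible by 6, so the left side is ≡ 0 (mod 6); but the right side 10 ≡ 4 (mod 6). No integers can satisfy it.
  • If x = 4: this contradicts the divisibility constraint — 4 is not a multiple of 3.
Both branches are infeasible, so the system has no integer solution.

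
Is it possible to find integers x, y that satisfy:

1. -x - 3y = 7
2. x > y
Yes

Take x = -1, y = -2. Substituting into each constraint:
  (1) 1 - 3(-2) = 7 ✓
  (2) -1 > -2 ✓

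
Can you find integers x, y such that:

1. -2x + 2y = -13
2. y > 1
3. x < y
No

Even the single constraint (-2x + 2y = -13) is infeasible over the integers.

  - -2x + 2y = -13: every term on the left is divisible by 2, so the LHS ≡ 0 (mod 2), but the RHS -13 is not — no integer solution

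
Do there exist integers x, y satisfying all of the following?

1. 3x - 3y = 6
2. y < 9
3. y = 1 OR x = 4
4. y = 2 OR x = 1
Yes

Take x = 4, y = 2. Substituting into each constraint:
  (1) 3(4) - 3(2) = 6 ✓
  (2) 2 < 9 ✓
  (3) x = 4, target 4 ✓ (second branch holds)
  (4) y = 2, target 2 ✓ (first branch holds)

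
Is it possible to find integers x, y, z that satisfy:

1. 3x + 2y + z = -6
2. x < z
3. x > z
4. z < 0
No

A contradictory subset is {x < z, x > z}. No integer assignment can satisfy these jointly:

  - x < z: bounds one variable relative to another variable
  - x > z: bounds one variable relative to another variable

Direct contradiction: z > x and x > z cannot both hold.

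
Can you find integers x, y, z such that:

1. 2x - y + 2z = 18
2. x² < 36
Yes

Take x = 0, y = -18, z = 0. Substituting into each constraint:
  (1) 2(0) + 18 + 2(0) = 18 ✓
  (2) x² = (0)² = 0, and 0 < 36 ✓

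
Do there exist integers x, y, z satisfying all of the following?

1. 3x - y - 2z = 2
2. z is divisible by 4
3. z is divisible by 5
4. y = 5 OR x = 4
Yes

Take x = 4, y = -30, z = 20. Substituting into each constraint:
  (1) 3(4) + 30 - 2(20) = 2 ✓
  (2) 20 = 4 × 5, remainder 0 ✓
  (3) 20 = 5 × 4, remainder 0 ✓
  (4) x = 4, target 4 ✓ (second branch holds)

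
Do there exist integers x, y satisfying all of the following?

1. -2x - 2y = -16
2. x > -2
Yes

Take x = 0, y = 8. Substituting into each constraint:
  (1) -2(0) - 2(8) = -16 ✓
  (2) 0 > -2 ✓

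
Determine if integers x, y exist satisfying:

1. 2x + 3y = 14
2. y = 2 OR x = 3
Yes

Take x = 4, y = 2. Substituting into each constraint:
  (1) 2(4) + 3(2) = 14 ✓
  (2) y = 2, target 2 ✓ (first branch holds)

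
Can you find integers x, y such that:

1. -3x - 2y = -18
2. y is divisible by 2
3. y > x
Yes

Take x = 2, y = 6. Substituting into each constraint:
  (1) -3(2) - 2(6) = -18 ✓
  (2) 6 = 2 × 3, remainder 0 ✓
  (3) 6 > 2 ✓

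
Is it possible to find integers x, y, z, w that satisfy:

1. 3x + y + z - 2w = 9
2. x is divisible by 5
Yes

Take x = 0, y = 0, z = 9, w = 0. Substituting into each constraint:
  (1) 3(0) + 0 + 9 - 2(0) = 9 ✓
  (2) 0 = 5 × 0, remainder 0 ✓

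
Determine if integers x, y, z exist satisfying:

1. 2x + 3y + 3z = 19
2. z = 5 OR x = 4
Yes

Take x = 5, y = -2, z = 5. Substituting into each constraint:
  (1) 2(5) + 3(-2) + 3(5) = 19 ✓
  (2) z = 5, target 5 ✓ (first branch holds)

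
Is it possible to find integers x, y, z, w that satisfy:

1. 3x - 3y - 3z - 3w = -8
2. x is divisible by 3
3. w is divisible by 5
No

Even the single constraint (3x - 3y - 3z - 3w = -8) is infeasible over the integers.

  - 3x - 3y - 3z - 3w = -8: every term on the left is divisible by 3, so the LHS ≡ 0 (mod 3), but the RHS -8 is not — no integer solution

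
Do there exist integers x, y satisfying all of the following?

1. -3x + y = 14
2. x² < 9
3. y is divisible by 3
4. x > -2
No

A contradictory subset is {-3x + y = 14, y is divisible by 3}. No integer assignment can satisfy these jointly:

  - -3x + y = 14: is a linear equation tying the variables together
  - y is divisible by 3: restricts y to multiples of 3

Modular obstruction: writing y = 3y', every remaining term of the linear equation is divisible by 3, so the left side is ≡ 0 (mod 3); but the right side 14 ≡ 2 (mod 3). No integers can satisfy it.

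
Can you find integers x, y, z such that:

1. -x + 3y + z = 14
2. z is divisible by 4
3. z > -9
Yes

Take x = 1, y = 5, z = 0. Substituting into each constraint:
  (1) (-1) + 3(5) + 0 = 14 ✓
  (2) 0 = 4 × 0, remainder 0 ✓
  (3) 0 > -9 ✓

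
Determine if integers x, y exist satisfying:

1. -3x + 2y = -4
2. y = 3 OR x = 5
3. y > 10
No

The full constraint system is jointly infeasible over the integers. Each constraint and what it forces:

  - -3x + 2y = -4: is a linear equation tying the variables together
  - y = 3 OR x = 5: forces a choice: either y = 3 or x = 5
  - y > 10: bounds one variable relative to a constant

Split on the disjunction (y = 3 OR x = 5):
  • If y = 3: this contradicts the bound y ≥ 11.
  • If x = 5: with x = 5, every remaining term of the linear equation is divisible by 2, so the left side is ≡ 0 (mod 2); but the right side 11 ≡ 1 (mod 2). No integers can satisfy it.
Both branches are infeasible, so the system has no integer solution.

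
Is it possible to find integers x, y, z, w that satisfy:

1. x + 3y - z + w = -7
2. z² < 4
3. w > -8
Yes

Take x = 0, y = 0, z = 0, w = -7. Substituting into each constraint:
  (1) 0 + 3(0) + 0 + (-7) = -7 ✓
  (2) z² = (0)² = 0, and 0 < 4 ✓
  (3) -7 > -8 ✓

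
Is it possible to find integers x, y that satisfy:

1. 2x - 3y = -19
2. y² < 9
Yes

Take x = -8, y = 1. Substituting into each constraint:
  (1) 2(-8) - 3(1) = -19 ✓
  (2) y² = (1)² = 1, and 1 < 9 ✓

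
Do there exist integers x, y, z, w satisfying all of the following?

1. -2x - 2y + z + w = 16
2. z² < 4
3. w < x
Yes

Take x = 1, y = -9, z = 0, w = 0. Substituting into each constraint:
  (1) -2(1) - 2(-9) + 0 + 0 = 16 ✓
  (2) z² = (0)² = 0, and 0 < 4 ✓
  (3) 0 < 1 ✓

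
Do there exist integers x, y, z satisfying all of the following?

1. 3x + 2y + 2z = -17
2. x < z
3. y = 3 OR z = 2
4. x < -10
Yes

Take x = -11, y = 6, z = 2. Substituting into each constraint:
  (1) 3(-11) + 2(6) + 2(2) = -17 ✓
  (2) -11 < 2 ✓
  (3) z = 2, target 2 ✓ (second branch holds)
  (4) -11 < -10 ✓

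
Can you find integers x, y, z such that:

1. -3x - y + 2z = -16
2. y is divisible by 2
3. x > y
Yes

Take x = 2, y = 0, z = -5. Substituting into each constraint:
  (1) -3(2) + 0 + 2(-5) = -16 ✓
  (2) 0 = 2 × 0, remainder 0 ✓
  (3) 2 > 0 ✓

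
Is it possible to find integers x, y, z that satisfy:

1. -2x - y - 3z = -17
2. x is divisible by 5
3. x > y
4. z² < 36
Yes

Take x = 5, y = 1, z = 2. Substituting into each constraint:
  (1) -2(5) + (-1) - 3(2) = -17 ✓
  (2) 5 = 5 × 1, remainder 0 ✓
  (3) 5 > 1 ✓
  (4) z² = (2)² = 4, and 4 < 36 ✓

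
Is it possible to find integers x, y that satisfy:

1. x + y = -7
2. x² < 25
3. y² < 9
No

The full constraint system is jointly infeasible over the integers. Each constraint and what it forces:

  - x + y = -7: is a linear equation tying the variables together
  - x² < 25: restricts x to |x| ≤ 4
  - y² < 9: restricts y to |y| ≤ 2

Range argument: with x ∈ [-4, 4], y ∈ [-2, 2], the left side of the equation is at least -6, but the right side is -7 < -6. No integer solution exists.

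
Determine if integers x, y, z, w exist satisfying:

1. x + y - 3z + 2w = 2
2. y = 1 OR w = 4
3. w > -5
Yes

Take x = 0, y = -6, z = 0, w = 4. Substituting into each constraint:
  (1) 0 + (-6) - 3(0) + 2(4) = 2 ✓
  (2) w = 4, target 4 ✓ (second branch holds)
  (3) 4 > -5 ✓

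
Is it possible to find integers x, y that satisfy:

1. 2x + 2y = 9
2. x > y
No

Even the single constraint (2x + 2y = 9) is infeasible over the integers.

  - 2x + 2y = 9: every term on the left is divisible by 2, so the LHS ≡ 0 (mod 2), but the RHS 9 is not — no integer solution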